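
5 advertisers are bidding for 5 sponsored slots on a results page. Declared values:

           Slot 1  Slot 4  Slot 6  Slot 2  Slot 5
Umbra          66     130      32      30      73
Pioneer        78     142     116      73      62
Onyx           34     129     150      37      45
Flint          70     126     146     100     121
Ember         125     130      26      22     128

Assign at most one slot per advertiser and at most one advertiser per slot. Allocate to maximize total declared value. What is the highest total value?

Maximum total: $599

Optimal: Umbra→Slot 4 ($130), Pioneer→Slot 2 ($73), Onyx→Slot 6 ($150), Flint→Slot 5 ($121), Ember→Slot 1 ($125) — total 130+73+150+121+125 = $599.
Row-greedy (each advertiser in turn takes its best remaining slot) gives $516, worse by 83.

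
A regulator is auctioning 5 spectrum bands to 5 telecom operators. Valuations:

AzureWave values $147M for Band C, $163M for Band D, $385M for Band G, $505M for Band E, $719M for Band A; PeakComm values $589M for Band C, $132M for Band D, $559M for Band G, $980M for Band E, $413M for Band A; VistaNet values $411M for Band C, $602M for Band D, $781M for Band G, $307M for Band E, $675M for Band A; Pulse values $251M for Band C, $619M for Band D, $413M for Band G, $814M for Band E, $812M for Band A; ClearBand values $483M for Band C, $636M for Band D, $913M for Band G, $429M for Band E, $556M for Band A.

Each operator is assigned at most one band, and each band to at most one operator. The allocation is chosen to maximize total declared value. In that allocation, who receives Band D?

Pulse receives Band D.

Optimal: AzureWave→Band A ($719M), PeakComm→Band E ($980M), VistaNet→Band C ($411M), Pulse→Band D ($619M), ClearBand→Band G ($913M) — total 719+980+411+619+913 = $3642M.
Column-greedy (each band in turn goes to its best remaining operator) gives $3539M, worse by 103.
Next-best assignment: AzureWave→Band A, PeakComm→Band C, VistaNet→Band D, Pulse→Band E, ClearBand→Band G = $3637M.
Pulse's own top band is Band E ($814M), but forcing Pulse→Band E and reassigning the rest optimally gives only $3637M — worse by 5.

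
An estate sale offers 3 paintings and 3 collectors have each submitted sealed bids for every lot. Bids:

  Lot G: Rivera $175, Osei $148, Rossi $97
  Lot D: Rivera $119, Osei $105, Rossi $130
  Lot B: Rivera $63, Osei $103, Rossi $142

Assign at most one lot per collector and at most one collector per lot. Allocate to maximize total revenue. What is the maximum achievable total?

Optimal: Rivera→Lot G ($175), Osei→Lot D ($105), Rossi→Lot B ($142) — total 175+105+142 = $422.
Column-greedy (each lot in turn goes to its best remaining collector) gives $408, worse by 14.
Next-best assignment: Rivera→Lot D, Osei→Lot G, Rossi→Lot B = $409.
Checked against all permutations: $422 is optimal.

Max total: $422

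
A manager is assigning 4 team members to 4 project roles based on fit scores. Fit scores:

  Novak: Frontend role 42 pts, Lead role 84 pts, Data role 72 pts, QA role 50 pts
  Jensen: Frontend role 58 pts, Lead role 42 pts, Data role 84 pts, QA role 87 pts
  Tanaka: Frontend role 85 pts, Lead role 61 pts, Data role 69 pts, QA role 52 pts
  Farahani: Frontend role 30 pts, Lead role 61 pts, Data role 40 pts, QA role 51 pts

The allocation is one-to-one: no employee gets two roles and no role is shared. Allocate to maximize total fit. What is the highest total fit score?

Maximum total: 305 pts

Treat this as an assignment problem: match each employee to one role.
Optimal: Novak→Data role (72 pts), Jensen→QA role (87 pts), Tanaka→Frontend role (85 pts), Farahani→Lead role (61 pts) — total 72+87+85+61 = 305 pts.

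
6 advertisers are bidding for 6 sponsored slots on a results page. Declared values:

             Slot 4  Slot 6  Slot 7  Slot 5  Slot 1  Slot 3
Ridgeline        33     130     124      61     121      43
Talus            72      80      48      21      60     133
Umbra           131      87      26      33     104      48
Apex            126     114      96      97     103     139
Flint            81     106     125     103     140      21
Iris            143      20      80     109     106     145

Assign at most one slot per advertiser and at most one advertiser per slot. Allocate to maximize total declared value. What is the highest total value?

Max total: $751

Optimal: Ridgeline→Slot 7 ($124), Talus→Slot 3 ($133), Umbra→Slot 4 ($131), Apex→Slot 6 ($114), Flint→Slot 1 ($140), Iris→Slot 5 ($109) — total 124+133+131+114+140+109 = $751.
Column-greedy (each slot in turn goes to its best remaining advertiser) gives $732, worse by 19.
Swapping Flint↔Umbra (Flint→Slot 4 $81, Umbra→Slot 1 $104) loses 86.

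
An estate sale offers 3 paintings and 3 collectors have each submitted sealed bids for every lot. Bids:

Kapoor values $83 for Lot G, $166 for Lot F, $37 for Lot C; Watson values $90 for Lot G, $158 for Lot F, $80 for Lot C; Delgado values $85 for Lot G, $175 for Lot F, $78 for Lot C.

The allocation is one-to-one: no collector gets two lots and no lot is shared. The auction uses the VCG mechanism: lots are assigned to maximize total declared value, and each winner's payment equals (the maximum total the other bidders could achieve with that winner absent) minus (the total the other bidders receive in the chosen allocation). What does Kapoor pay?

Kapoor pays $10.

Efficient allocation: Kapoor→Lot G ($83), Watson→Lot C ($80), Delgado→Lot F ($175); total welfare W = $338.
Kapoor receives Lot G at value $83, so the others get W − 83 = $255.
Without Kapoor: best allocation of the remaining 2 bidders over all 3 lots is Watson→Lot G ($90), Delgado→Lot F ($175), total $265.
VCG payment = (others' best without Kapoor) − (others' welfare with Kapoor) = 265 − 255 = $10.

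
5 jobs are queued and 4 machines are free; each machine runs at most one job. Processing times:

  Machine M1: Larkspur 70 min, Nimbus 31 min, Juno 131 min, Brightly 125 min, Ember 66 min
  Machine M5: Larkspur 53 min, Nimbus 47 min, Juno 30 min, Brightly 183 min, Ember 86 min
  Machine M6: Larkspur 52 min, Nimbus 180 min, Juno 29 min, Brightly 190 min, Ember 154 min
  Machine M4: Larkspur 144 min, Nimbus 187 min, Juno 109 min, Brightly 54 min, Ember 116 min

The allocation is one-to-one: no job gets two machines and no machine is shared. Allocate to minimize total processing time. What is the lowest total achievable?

Min total: 167 min

Optimal: Nimbus→Machine M1 (31 min), Larkspur→Machine M5 (53 min), Juno→Machine M6 (29 min), Brightly→Machine M4 (54 min) — total 31+53+29+54 = 167 min.
No other one-to-one assignment undercuts 167 min.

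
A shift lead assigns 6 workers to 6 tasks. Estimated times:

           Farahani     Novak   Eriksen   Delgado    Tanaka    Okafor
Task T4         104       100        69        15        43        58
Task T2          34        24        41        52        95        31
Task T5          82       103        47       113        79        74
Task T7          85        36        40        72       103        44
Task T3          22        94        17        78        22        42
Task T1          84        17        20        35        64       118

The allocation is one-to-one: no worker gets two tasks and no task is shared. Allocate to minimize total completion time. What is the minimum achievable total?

Treat this as an assignment problem: match each worker to one task.
Optimal: Farahani→Task T2 (34 min), Novak→Task T1 (17 min), Eriksen→Task T5 (47 min), Delgado→Task T4 (15 min), Tanaka→Task T3 (22 min), Okafor→Task T7 (44 min) — total 34+17+47+15+22+44 = 179 min.
Row-greedy (each worker in turn takes its cheapest remaining task) gives 204 min, worse by 25.
Next-best assignment: Farahani→Task T2, Novak→Task T7, Eriksen→Task T1, Delgado→Task T4, Tanaka→Task T3, Okafor→Task T5 = 201 min.
Checked against all permutations: 179 min is optimal.

Min total: 179 min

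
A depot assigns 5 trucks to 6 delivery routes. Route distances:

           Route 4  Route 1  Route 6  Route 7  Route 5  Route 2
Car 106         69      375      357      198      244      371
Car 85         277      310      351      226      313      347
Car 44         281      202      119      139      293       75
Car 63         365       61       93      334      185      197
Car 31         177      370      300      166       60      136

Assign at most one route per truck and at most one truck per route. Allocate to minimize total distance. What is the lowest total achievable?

Minimum total: 491 km

This is a one-to-one assignment (minimum-cost bipartite matching).
Optimal: Car 106→Route 4 (69 km), Car 85→Route 7 (226 km), Car 44→Route 2 (75 km), Car 63→Route 1 (61 km), Car 31→Route 5 (60 km) — total 69+226+75+61+60 = 491 km.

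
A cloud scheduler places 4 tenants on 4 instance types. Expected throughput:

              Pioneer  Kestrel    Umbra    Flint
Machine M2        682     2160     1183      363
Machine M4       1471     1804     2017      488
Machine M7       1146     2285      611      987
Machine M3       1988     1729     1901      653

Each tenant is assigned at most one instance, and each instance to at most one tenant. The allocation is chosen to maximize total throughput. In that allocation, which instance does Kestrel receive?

Optimal: Pioneer→Machine M3 (1988 ops/s), Kestrel→Machine M2 (2160 ops/s), Umbra→Machine M4 (2017 ops/s), Flint→Machine M7 (987 ops/s) — total 1988+2160+2017+987 = 7152 ops/s.
Row-greedy (each tenant in turn takes its best remaining instance) gives 6653 ops/s, worse by 499.
Next-best assignment: Pioneer→Machine M3, Kestrel→Machine M7, Umbra→Machine M4, Flint→Machine M2 = 6653 ops/s.
Swapping Flint↔Kestrel (Flint→Machine M2 363 ops/s, Kestrel→Machine M7 2285 ops/s) loses 499.
No other one-to-one assignment exceeds 7152 ops/s.
Kestrel's own top instance is Machine M7 (2285 ops/s), but forcing Kestrel→Machine M7 and reassigning the rest optimally gives only 6653 ops/s — worse by 499.

Kestrel receives Machine M2.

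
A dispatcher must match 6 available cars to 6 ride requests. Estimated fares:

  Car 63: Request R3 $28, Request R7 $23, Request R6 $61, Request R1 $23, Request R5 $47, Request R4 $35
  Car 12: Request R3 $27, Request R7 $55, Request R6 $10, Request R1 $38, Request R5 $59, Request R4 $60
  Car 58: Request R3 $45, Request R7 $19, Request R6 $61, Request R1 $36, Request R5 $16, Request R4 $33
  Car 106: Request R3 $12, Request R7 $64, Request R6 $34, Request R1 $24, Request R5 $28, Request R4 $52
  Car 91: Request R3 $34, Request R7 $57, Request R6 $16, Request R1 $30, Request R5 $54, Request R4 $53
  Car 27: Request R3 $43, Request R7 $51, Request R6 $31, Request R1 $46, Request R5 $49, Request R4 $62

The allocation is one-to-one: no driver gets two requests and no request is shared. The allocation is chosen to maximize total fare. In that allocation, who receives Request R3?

This is the linear assignment problem.
Optimal: Car 63→Request R6 ($61), Car 12→Request R4 ($60), Car 58→Request R3 ($45), Car 106→Request R7 ($64), Car 91→Request R5 ($54), Car 27→Request R1 ($46) — total 61+60+45+64+54+46 = $330.
Column-greedy (each request in turn goes to its best remaining driver) gives $328, worse by 2.
Car 58's own top request is Request R6 ($61), but forcing Car 58→Request R6 and reassigning the rest optimally gives only $313 — worse by 17.

Car 58 receives Request R3.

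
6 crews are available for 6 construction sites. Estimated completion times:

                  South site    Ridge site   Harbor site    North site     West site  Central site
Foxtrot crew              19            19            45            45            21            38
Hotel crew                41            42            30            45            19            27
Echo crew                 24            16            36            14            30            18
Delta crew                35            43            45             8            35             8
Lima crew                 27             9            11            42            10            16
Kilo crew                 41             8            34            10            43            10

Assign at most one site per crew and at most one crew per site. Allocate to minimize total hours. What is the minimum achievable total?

Min total: 79 hours

Treat this as an assignment problem: match each crew to one site.
Optimal: Foxtrot crew→South site (19 hours), Hotel crew→West site (19 hours), Echo crew→North site (14 hours), Delta crew→Central site (8 hours), Lima crew→Harbor site (11 hours), Kilo crew→Ridge site (8 hours) — total 19+19+14+8+11+8 = 79 hours.
Next-best assignment: Foxtrot crew→South site, Hotel crew→West site, Echo crew→Ridge site, Delta crew→North site, Lima crew→Harbor site, Kilo crew→Central site = 83 hours.
Checked against all permutations: 79 hours is optimal.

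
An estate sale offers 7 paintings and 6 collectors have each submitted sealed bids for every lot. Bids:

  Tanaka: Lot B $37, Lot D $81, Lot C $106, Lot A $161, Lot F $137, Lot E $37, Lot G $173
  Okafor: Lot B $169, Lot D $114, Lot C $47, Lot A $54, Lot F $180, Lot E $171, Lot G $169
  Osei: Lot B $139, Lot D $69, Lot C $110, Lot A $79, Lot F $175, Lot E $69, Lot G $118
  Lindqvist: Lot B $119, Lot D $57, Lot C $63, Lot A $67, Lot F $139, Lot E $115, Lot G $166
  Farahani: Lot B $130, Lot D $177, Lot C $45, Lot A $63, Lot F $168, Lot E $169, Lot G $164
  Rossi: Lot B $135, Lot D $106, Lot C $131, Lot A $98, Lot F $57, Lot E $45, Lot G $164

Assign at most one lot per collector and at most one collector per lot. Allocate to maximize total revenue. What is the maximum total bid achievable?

Maximum total: $985

Optimal: Tanaka→Lot A ($161), Okafor→Lot E ($171), Osei→Lot F ($175), Lindqvist→Lot G ($166), Farahani→Lot D ($177), Rossi→Lot B ($135) — total 161+171+175+166+177+135 = $985.
Column-greedy (each lot in turn goes to its best remaining collector) gives $928, worse by 57.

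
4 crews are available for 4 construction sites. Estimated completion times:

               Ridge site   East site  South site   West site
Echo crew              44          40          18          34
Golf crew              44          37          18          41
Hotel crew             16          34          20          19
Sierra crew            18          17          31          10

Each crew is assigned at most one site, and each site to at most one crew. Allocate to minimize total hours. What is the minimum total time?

Min total: 81 hours

This is the linear assignment problem.
Optimal: Echo crew→South site (18 hours), Golf crew→East site (37 hours), Hotel crew→Ridge site (16 hours), Sierra crew→West site (10 hours) — total 18+37+16+10 = 81 hours.
Column-greedy (each site in turn goes to its cheapest remaining crew) gives 92 hours, worse by 11.
Swapping Sierra crew↔Golf crew (Sierra crew→East site 17 hours, Golf crew→West site 41 hours) adds 11.
Checked against all permutations: 81 hours is optimal.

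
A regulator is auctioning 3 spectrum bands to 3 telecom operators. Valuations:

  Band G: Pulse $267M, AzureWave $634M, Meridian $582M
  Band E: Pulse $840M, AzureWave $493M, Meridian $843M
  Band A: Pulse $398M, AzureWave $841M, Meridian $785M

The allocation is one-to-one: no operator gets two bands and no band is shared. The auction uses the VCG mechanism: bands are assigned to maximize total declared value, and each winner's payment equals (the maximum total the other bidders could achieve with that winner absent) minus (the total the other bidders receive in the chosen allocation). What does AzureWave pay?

AzureWave pays $203M.

Efficient allocation: Pulse→Band E ($840M), AzureWave→Band A ($841M), Meridian→Band G ($582M); total welfare W = $2263M.
AzureWave receives Band A at value $841M, so the others get W − 841 = $1422M.
Without AzureWave: best allocation of the remaining 2 bidders over all 3 bands is Pulse→Band E ($840M), Meridian→Band A ($785M), total $1625M.
VCG payment = (others' best without AzureWave) − (others' welfare with AzureWave) = 1625 − 1422 = $203M.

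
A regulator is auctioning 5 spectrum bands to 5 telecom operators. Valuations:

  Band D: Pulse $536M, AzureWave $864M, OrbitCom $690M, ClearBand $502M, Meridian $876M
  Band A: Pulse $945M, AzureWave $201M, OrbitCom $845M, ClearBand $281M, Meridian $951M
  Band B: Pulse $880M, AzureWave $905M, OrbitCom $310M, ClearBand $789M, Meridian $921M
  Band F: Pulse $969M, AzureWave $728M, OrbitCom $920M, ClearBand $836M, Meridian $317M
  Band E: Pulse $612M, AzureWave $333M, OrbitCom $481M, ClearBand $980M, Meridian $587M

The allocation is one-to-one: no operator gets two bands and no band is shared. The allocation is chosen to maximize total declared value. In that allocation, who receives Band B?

Optimal: Pulse→Band A ($945M), AzureWave→Band D ($864M), OrbitCom→Band F ($920M), ClearBand→Band E ($980M), Meridian→Band B ($921M) — total 945+864+920+980+921 = $4630M.
Max-entry greedy (repeatedly take the single best remaining cell) gives $4495M, worse by 135.
Every other assignment is strictly worse.
Meridian's own top band is Band A ($951M), but forcing Meridian→Band A and reassigning the rest optimally gives only $4595M — worse by 35.

Meridian receives Band B.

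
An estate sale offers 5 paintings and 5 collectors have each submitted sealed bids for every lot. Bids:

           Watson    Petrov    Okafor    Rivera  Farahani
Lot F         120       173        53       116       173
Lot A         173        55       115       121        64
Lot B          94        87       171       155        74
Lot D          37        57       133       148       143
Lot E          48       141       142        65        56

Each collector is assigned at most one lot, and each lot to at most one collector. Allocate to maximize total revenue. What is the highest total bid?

Max total: $806

Treat this as an assignment problem: match each collector to one lot.
Optimal: Watson→Lot A ($173), Petrov→Lot E ($141), Okafor→Lot B ($171), Rivera→Lot D ($148), Farahani→Lot F ($173) — total 173+141+171+148+173 = $806.
Column-greedy (each lot in turn goes to its best remaining collector) gives $721, worse by 85.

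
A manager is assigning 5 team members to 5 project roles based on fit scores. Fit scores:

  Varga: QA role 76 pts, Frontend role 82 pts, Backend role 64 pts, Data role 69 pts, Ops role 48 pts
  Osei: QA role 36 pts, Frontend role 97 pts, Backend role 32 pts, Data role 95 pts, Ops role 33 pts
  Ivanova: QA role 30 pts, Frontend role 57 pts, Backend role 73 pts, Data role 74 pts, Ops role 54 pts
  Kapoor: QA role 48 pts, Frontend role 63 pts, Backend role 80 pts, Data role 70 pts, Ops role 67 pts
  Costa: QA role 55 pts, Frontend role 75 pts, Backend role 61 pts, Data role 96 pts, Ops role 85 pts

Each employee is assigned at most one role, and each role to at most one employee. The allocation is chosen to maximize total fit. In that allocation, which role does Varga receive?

Optimal: Varga→QA role (76 pts), Osei→Frontend role (97 pts), Ivanova→Data role (74 pts), Kapoor→Backend role (80 pts), Costa→Ops role (85 pts) — total 76+97+74+80+85 = 412 pts.
Max-entry greedy (repeatedly take the single best remaining cell) gives 403 pts, worse by 9.
Checked against all permutations: 412 pts is optimal.
Varga's own top role is Frontend role (82 pts), but forcing Varga→Frontend role and reassigning the rest optimally gives only 383 pts — worse by 29.

Varga receives QA role.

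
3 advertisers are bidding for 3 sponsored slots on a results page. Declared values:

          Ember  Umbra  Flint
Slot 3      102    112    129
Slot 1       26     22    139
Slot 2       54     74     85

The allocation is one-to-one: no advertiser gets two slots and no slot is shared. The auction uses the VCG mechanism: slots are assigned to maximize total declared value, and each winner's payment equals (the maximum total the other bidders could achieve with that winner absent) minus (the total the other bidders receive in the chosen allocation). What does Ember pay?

Ember pays $38.

Efficient allocation: Ember→Slot 3 ($102), Umbra→Slot 2 ($74), Flint→Slot 1 ($139); total welfare W = $315.
Ember receives Slot 3 at value $102, so the others get W − 102 = $213.
Without Ember: best allocation of the remaining 2 bidders over all 3 slots is Umbra→Slot 3 ($112), Flint→Slot 1 ($139), total $251.
VCG payment = (others' best without Ember) − (others' welfare with Ember) = 251 − 213 = $38.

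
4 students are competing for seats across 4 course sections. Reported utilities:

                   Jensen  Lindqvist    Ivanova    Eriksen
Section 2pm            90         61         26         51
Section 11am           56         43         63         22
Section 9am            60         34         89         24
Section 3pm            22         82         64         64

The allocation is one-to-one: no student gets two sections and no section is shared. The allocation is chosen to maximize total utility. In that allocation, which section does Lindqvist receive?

Optimal: Jensen→Section 2pm (90 points), Lindqvist→Section 11am (43 points), Ivanova→Section 9am (89 points), Eriksen→Section 3pm (64 points) — total 90+43+89+64 = 286 points.
Column-greedy (each section in turn goes to its best remaining student) gives 251 points, worse by 35.
Next-best assignment: Jensen→Section 2pm, Lindqvist→Section 3pm, Ivanova→Section 9am, Eriksen→Section 11am = 283 points.
Swapping Lindqvist↔Ivanova (Lindqvist→Section 9am 34 points, Ivanova→Section 11am 63 points) loses 35.
Lindqvist's own top section is Section 3pm (82 points), but forcing Lindqvist→Section 3pm and reassigning the rest optimally gives only 283 points — worse by 3.

Lindqvist receives Section 11am.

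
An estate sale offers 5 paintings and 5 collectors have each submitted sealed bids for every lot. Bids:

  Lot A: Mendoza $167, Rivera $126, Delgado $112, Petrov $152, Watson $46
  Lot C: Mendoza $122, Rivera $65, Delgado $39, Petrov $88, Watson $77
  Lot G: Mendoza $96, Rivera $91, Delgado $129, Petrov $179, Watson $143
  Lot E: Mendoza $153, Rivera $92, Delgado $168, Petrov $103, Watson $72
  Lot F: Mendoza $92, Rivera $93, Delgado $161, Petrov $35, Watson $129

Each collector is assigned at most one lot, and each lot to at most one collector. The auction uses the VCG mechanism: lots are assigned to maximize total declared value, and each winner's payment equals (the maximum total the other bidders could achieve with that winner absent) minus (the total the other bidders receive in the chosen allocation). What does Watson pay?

Efficient allocation: Mendoza→Lot C ($122), Rivera→Lot A ($126), Delgado→Lot E ($168), Petrov→Lot G ($179), Watson→Lot F ($129); total welfare W = $724.
Watson receives Lot F at value $129, so the others get W − 129 = $595.
Without Watson: best allocation of the remaining 4 bidders over all 5 lots is Mendoza→Lot E ($153), Rivera→Lot A ($126), Delgado→Lot F ($161), Petrov→Lot G ($179), total $619.
VCG payment = (others' best without Watson) − (others' welfare with Watson) = 619 − 595 = $24.

Watson pays $24.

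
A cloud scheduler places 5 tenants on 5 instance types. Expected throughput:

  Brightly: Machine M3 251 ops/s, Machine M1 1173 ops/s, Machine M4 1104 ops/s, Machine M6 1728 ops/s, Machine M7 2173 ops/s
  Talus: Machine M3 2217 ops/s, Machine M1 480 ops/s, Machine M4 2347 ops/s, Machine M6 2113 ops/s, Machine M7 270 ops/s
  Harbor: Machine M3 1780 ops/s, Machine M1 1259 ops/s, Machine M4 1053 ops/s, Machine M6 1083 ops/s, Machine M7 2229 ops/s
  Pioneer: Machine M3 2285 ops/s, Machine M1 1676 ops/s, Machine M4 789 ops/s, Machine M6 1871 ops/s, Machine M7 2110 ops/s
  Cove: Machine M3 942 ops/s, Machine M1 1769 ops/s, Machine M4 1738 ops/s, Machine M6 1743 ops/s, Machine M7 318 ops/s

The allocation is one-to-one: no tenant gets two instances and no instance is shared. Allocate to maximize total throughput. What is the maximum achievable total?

Treat this as an assignment problem: match each tenant to one instance.
Optimal: Brightly→Machine M6 (1728 ops/s), Talus→Machine M4 (2347 ops/s), Harbor→Machine M7 (2229 ops/s), Pioneer→Machine M3 (2285 ops/s), Cove→Machine M1 (1769 ops/s) — total 1728+2347+2229+2285+1769 = 10358 ops/s.
Row-greedy (each tenant in turn takes its best remaining instance) gives 9940 ops/s, worse by 418.
Next-best assignment: Brightly→Machine M7, Talus→Machine M4, Harbor→Machine M3, Pioneer→Machine M6, Cove→Machine M1 = 9940 ops/s.
Swapping Talus↔Harbor (Talus→Machine M7 270 ops/s, Harbor→Machine M4 1053 ops/s) loses 3253.
Every other assignment is strictly worse.

Maximum total: 10358 ops/s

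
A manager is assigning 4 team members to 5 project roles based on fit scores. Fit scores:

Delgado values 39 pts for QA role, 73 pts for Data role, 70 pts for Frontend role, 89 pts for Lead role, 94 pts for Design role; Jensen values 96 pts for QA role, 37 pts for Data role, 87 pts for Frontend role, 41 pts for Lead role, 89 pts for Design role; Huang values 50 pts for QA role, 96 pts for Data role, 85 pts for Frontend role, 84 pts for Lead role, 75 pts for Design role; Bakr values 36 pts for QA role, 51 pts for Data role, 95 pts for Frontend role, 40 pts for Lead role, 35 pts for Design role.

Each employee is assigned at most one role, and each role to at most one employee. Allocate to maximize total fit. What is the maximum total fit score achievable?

Max total: 381 pts

Treat this as an assignment problem: match each employee to one role.
Optimal: Delgado→Design role (94 pts), Jensen→QA role (96 pts), Huang→Data role (96 pts), Bakr→Frontend role (95 pts) — total 94+96+96+95 = 381 pts.
Next-best assignment: Delgado→Lead role, Jensen→QA role, Huang→Data role, Bakr→Frontend role = 376 pts.
Checked against all permutations: 381 pts is optimal.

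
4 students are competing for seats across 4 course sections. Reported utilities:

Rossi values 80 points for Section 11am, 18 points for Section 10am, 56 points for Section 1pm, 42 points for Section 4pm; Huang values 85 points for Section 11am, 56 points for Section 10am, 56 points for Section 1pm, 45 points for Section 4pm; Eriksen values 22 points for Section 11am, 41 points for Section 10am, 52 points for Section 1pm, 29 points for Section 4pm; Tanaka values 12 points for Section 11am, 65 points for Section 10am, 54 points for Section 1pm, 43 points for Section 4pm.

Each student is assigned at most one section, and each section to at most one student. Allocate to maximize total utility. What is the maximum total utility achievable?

Treat this as an assignment problem: match each student to one section.
Optimal: Rossi→Section 4pm (42 points), Huang→Section 11am (85 points), Eriksen→Section 1pm (52 points), Tanaka→Section 10am (65 points) — total 42+85+52+65 = 244 points.
Next-best assignment: Rossi→Section 11am, Huang→Section 4pm, Eriksen→Section 1pm, Tanaka→Section 10am = 242 points.
Swapping Rossi↔Tanaka (Rossi→Section 10am 18 points, Tanaka→Section 4pm 43 points) loses 46.

Max total: 244 points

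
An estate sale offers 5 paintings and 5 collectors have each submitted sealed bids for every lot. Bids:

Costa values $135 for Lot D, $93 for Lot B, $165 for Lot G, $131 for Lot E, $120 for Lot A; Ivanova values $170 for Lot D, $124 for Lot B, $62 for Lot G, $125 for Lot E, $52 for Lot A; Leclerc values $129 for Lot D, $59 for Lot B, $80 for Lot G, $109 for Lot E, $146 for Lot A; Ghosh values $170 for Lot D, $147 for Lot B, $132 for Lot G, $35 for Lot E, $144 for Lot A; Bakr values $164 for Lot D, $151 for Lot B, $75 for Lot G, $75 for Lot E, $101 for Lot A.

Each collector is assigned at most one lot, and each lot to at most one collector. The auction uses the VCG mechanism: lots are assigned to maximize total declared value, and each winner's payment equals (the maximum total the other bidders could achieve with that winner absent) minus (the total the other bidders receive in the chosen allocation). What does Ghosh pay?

Efficient allocation: Costa→Lot G ($165), Ivanova→Lot E ($125), Leclerc→Lot A ($146), Ghosh→Lot D ($170), Bakr→Lot B ($151); total welfare W = $757.
Ghosh receives Lot D at value $170, so the others get W − 170 = $587.
Without Ghosh: best allocation of the remaining 4 bidders over all 5 lots is Costa→Lot G ($165), Ivanova→Lot D ($170), Leclerc→Lot A ($146), Bakr→Lot B ($151), total $632.
VCG payment = (others' best without Ghosh) − (others' welfare with Ghosh) = 632 − 587 = $45.

Ghosh pays $45.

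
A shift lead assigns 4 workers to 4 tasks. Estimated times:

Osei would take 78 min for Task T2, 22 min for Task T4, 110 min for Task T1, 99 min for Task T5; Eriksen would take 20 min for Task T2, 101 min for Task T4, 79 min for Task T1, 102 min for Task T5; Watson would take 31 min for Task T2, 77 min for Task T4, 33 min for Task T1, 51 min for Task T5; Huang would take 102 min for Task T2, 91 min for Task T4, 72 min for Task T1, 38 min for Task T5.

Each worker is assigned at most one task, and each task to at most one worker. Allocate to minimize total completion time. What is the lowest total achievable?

Min total: 113 min

This is a one-to-one assignment (minimum-cost bipartite matching).
Optimal: Osei→Task T4 (22 min), Eriksen→Task T2 (20 min), Watson→Task T1 (33 min), Huang→Task T5 (38 min) — total 22+20+33+38 = 113 min.
No other one-to-one assignment undercuts 113 min.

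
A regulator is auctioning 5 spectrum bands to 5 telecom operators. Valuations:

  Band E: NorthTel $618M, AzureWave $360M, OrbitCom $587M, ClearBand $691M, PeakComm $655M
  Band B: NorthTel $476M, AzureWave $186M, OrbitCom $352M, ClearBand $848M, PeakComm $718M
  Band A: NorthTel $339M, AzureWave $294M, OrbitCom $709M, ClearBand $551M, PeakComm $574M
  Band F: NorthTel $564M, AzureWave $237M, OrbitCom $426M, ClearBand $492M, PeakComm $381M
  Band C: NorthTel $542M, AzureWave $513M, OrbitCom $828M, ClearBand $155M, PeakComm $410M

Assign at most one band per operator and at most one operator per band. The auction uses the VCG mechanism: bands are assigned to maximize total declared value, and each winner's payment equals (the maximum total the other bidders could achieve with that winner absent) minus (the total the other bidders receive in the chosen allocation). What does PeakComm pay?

PeakComm pays $54M.

Efficient allocation: NorthTel→Band F ($564M), AzureWave→Band C ($513M), OrbitCom→Band A ($709M), ClearBand→Band B ($848M), PeakComm→Band E ($655M); total welfare W = $3289M.
PeakComm receives Band E at value $655M, so the others get W − 655 = $2634M.
Without PeakComm: best allocation of the remaining 4 bidders over all 5 bands is NorthTel→Band E ($618M), AzureWave→Band C ($513M), OrbitCom→Band A ($709M), ClearBand→Band B ($848M), total $2688M.
VCG payment = (others' best without PeakComm) − (others' welfare with PeakComm) = 2688 − 2634 = $54M.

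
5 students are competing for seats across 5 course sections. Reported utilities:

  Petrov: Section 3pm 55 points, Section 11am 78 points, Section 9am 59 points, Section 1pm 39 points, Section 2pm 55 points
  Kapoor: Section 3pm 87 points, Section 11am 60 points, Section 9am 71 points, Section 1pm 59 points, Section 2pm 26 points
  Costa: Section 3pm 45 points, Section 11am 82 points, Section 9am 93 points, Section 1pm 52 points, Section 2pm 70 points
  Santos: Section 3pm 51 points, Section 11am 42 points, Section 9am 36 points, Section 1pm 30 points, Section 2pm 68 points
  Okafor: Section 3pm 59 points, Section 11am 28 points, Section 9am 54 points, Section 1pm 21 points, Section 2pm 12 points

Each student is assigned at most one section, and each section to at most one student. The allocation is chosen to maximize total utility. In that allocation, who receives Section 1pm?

This is the linear assignment problem.
Optimal: Petrov→Section 11am (78 points), Kapoor→Section 1pm (59 points), Costa→Section 9am (93 points), Santos→Section 2pm (68 points), Okafor→Section 3pm (59 points) — total 78+59+93+68+59 = 357 points.
Max-entry greedy (repeatedly take the single best remaining cell) gives 347 points, worse by 10.
Next-best assignment: Petrov→Section 11am, Kapoor→Section 3pm, Costa→Section 9am, Santos→Section 2pm, Okafor→Section 1pm = 347 points.
No other one-to-one assignment exceeds 357 points.
Kapoor's own top section is Section 3pm (87 points), but forcing Kapoor→Section 3pm and reassigning the rest optimally gives only 347 points — worse by 10.

Kapoor receives Section 1pm.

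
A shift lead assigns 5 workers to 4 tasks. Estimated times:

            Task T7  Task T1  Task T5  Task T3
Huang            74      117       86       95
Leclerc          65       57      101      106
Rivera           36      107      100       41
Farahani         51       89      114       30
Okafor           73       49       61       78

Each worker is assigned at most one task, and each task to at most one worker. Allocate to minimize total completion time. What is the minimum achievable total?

Min total: 184 min

Optimal: Rivera→Task T7 (36 min), Leclerc→Task T1 (57 min), Okafor→Task T5 (61 min), Farahani→Task T3 (30 min) — total 36+57+61+30 = 184 min.
Column-greedy (each task in turn goes to its cheapest remaining worker) gives 201 min, worse by 17.
Next-best assignment: Rivera→Task T7, Okafor→Task T1, Huang→Task T5, Farahani→Task T3 = 201 min.
Swapping Leclerc↔Rivera (Leclerc→Task T7 65 min, Rivera→Task T1 107 min) adds 79.
No other one-to-one assignment undercuts 184 min.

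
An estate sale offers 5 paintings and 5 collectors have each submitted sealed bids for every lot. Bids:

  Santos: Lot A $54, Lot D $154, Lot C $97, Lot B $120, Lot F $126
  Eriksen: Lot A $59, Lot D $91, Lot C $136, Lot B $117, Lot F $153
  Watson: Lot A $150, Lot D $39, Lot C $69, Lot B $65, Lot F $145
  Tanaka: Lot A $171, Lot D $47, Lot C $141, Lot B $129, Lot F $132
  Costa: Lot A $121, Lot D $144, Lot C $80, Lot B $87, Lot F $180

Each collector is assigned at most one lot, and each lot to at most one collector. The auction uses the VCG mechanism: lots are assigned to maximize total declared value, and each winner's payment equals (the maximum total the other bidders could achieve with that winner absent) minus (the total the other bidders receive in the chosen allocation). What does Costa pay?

Costa pays $37.

Efficient allocation: Santos→Lot D ($154), Eriksen→Lot C ($136), Watson→Lot A ($150), Tanaka→Lot B ($129), Costa→Lot F ($180); total welfare W = $749.
Costa receives Lot F at value $180, so the others get W − 180 = $569.
Without Costa: best allocation of the remaining 4 bidders over all 5 lots is Santos→Lot D ($154), Eriksen→Lot C ($136), Watson→Lot F ($145), Tanaka→Lot A ($171), total $606.
VCG payment = (others' best without Costa) − (others' welfare with Costa) = 606 − 569 = $37.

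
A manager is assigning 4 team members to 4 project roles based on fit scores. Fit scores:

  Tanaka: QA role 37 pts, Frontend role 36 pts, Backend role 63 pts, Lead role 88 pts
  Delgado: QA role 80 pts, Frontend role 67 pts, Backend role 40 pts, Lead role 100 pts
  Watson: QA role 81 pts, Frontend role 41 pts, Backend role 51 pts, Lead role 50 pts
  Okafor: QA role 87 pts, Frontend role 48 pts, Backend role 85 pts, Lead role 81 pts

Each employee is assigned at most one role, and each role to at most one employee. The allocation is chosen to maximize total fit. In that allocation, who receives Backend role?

Optimal: Tanaka→Lead role (88 pts), Delgado→Frontend role (67 pts), Watson→QA role (81 pts), Okafor→Backend role (85 pts) — total 88+67+81+85 = 321 pts.
Max-entry greedy (repeatedly take the single best remaining cell) gives 291 pts, worse by 30.
Next-best assignment: Tanaka→Frontend role, Delgado→Lead role, Watson→QA role, Okafor→Backend role = 302 pts.
Okafor's own top role is QA role (87 pts), but forcing Okafor→QA role and reassigning the rest optimally gives only 293 pts — worse by 28.

Okafor receives Backend role.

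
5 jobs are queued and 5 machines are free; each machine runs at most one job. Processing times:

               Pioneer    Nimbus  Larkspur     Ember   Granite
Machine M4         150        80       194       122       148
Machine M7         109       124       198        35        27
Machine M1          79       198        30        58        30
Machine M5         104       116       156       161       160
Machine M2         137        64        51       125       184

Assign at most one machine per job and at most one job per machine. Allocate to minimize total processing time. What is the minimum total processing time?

This is the linear assignment problem.
Optimal: Pioneer→Machine M5 (104 min), Nimbus→Machine M4 (80 min), Larkspur→Machine M2 (51 min), Ember→Machine M7 (35 min), Granite→Machine M1 (30 min) — total 104+80+51+35+30 = 300 min.
Min-entry greedy (repeatedly take the single cheapest remaining cell) gives 347 min, worse by 47.
Next-best assignment: Pioneer→Machine M5, Nimbus→Machine M4, Larkspur→Machine M2, Ember→Machine M1, Granite→Machine M7 = 320 min.
Every other assignment is strictly worse.

Min total: 300 min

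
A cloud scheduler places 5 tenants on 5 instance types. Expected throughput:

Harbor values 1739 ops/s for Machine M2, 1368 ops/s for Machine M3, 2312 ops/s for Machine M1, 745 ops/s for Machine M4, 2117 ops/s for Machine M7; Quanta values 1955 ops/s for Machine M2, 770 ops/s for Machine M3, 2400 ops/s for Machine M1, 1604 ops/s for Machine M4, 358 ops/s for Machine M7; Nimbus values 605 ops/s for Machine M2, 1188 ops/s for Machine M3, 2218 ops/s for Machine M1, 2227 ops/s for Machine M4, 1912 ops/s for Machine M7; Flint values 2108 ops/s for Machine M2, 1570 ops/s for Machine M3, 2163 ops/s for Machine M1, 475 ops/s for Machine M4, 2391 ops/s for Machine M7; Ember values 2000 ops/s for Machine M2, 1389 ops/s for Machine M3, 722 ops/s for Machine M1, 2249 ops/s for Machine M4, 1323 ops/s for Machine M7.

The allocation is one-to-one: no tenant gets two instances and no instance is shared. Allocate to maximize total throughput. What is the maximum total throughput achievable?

This is a one-to-one assignment (maximum-weight bipartite matching).
Optimal: Harbor→Machine M3 (1368 ops/s), Quanta→Machine M1 (2400 ops/s), Nimbus→Machine M4 (2227 ops/s), Flint→Machine M7 (2391 ops/s), Ember→Machine M2 (2000 ops/s) — total 1368+2400+2227+2391+2000 = 10386 ops/s.
Row-greedy (each tenant in turn takes its best remaining instance) gives 10274 ops/s, worse by 112.
Next-best assignment: Harbor→Machine M7, Quanta→Machine M1, Nimbus→Machine M4, Flint→Machine M3, Ember→Machine M2 = 10314 ops/s.
Checked against all permutations: 10386 ops/s is optimal.

Max total: 10386 ops/s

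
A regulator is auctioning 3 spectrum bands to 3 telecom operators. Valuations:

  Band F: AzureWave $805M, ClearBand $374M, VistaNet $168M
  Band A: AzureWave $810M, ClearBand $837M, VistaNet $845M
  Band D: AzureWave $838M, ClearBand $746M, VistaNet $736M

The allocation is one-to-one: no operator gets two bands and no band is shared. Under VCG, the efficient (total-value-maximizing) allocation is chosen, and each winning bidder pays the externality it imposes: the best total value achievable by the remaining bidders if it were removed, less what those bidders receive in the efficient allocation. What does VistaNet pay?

VistaNet pays $124M.

Efficient allocation: AzureWave→Band F ($805M), ClearBand→Band D ($746M), VistaNet→Band A ($845M); total welfare W = $2396M.
VistaNet receives Band A at value $845M, so the others get W − 845 = $1551M.
Without VistaNet: best allocation of the remaining 2 bidders over all 3 bands is AzureWave→Band D ($838M), ClearBand→Band A ($837M), total $1675M.
VCG payment = (others' best without VistaNet) − (others' welfare with VistaNet) = 1675 − 1551 = $124M.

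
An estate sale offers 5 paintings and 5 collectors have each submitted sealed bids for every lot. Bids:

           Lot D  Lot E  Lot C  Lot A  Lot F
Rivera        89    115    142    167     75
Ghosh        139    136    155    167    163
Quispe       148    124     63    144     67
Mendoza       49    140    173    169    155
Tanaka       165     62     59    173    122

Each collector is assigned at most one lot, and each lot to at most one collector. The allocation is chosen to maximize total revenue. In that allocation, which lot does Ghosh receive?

Ghosh receives Lot F.

This is the linear assignment problem.
Optimal: Rivera→Lot A ($167), Ghosh→Lot F ($163), Quispe→Lot E ($124), Mendoza→Lot C ($173), Tanaka→Lot D ($165) — total 167+163+124+173+165 = $792.
Max-entry greedy (repeatedly take the single best remaining cell) gives $772, worse by 20.
Ghosh's own top lot is Lot A ($167), but forcing Ghosh→Lot A and reassigning the rest optimally gives only $753 — worse by 39.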